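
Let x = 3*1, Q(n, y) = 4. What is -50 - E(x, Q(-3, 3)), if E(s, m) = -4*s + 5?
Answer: -43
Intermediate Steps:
x = 3
E(s, m) = 5 - 4*s
-50 - E(x, Q(-3, 3)) = -50 - (5 - 4*3) = -50 - (5 - 12) = -50 - 1*(-7) = -50 + 7 = -43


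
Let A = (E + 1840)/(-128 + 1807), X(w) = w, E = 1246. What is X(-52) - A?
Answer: -90394/1679 ≈ -53.838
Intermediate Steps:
A = 3086/1679 (A = (1246 + 1840)/(-128 + 1807) = 3086/1679 ≈ 1.8380)
X(-52) - A = -52 - 1*3086/1679 = -52 - 3086/1679 = -90394/1679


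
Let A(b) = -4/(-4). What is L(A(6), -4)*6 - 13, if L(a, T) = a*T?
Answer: -37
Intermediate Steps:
A(b) = 1 (A(b) = -4*(-¼) = 1)
L(a, T) = T*a
L(A(6), -4)*6 - 13 = -4*1*6 - 13 = -4*6 - 13 = -24 - 13 = -37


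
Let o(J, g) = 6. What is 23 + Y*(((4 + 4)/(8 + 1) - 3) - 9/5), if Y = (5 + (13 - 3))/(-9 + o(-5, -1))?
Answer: 383/9 ≈ 42.556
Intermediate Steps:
Y = -5 (Y = (5 + (13 - 3))/(-9 + 6) = (5 + 10)/(-3) = 15*(-⅓) = -5)
23 + Y*(((4 + 4)/(8 + 1) - 3) - 9/5) = 23 - 5*(((4 + 4)/(8 + 1) - 3) - 9/5) = 23 - 5*((8/9 - 3) - 9*⅕) = 23 - 5*((8*(⅑) - 3) - 9/5) = 23 - 5*((8/9 - 3) - 9/5) = 23 - 5*(-19/9 - 9/5) = 23 - 5*(-176/45) = 23 + 176/9 = 383/9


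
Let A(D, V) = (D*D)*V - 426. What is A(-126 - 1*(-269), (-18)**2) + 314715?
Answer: 6939765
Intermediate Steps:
A(D, V) = -426 + V*D**2 (A(D, V) = D**2*V - 426 = V*D**2 - 426 = -426 + V*D**2)
A(-126 - 1*(-269), (-18)**2) + 314715 = (-426 + (-18)**2*(-126 - 1*(-269))**2) + 314715 = (-426 + 324*(-126 + 269)**2) + 314715 = (-426 + 324*143**2) + 314715 = (-426 + 324*20449) + 314715 = (-426 + 6625476) + 314715 = 6625050 + 314715 = 6939765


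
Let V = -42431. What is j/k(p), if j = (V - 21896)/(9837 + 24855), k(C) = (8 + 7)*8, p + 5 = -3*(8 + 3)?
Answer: -64327/4163040 ≈ -0.015452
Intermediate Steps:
p = -38 (p = -5 - 3*(8 + 3) = -5 - 3*11 = -5 - 33 = -38)
k(C) = 120 (k(C) = 15*8 = 120)
j = -64327/34692 (j = (-42431 - 21896)/(9837 + 24855) = -64327/34692 ≈ -1.8542)
j/k(p) = -64327/34692/120 = -64327/34692*1/120 = -64327/4163040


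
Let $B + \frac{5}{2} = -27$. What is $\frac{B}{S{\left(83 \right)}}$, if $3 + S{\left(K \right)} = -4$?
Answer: $\frac{59}{14} \approx 4.2143$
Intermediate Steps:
$B = - \frac{59}{2}$ ($B = - \frac{5}{2} - 27 = - \frac{59}{2} \approx -29.5$)
$S{\left(K \right)} = -7$ ($S{\left(K \right)} = -3 - 4 = -7$)
$\frac{B}{S{\left(83 \right)}} = - \frac{59}{2 \left(-7\right)} = \left(- \frac{59}{2}\right) \left(- \frac{1}{7}\right) = \frac{59}{14}$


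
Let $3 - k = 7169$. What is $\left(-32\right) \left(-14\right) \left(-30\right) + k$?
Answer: $-20606$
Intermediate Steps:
$k = -7166$ ($k = 3 - 7169 = -7166$)
$\left(-32\right) \left(-14\right) \left(-30\right) + k = \left(-32\right) \left(-14\right) \left(-30\right) - 7166 = 448 \left(-30\right) - 7166 = -13440 - 7166 = -20606$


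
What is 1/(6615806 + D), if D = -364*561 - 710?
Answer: 1/6410892 ≈ 1.5598e-7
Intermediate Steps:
D = -204914 (D = -204204 - 710 = -204914)
1/(6615806 + D) = 1/(6615806 - 204914) = 1/6410892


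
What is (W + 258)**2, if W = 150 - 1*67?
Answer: 116281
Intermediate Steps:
W = 83 (W = 150 - 67 = 83)
(W + 258)**2 = (83 + 258)**2 = 341**2 = 116281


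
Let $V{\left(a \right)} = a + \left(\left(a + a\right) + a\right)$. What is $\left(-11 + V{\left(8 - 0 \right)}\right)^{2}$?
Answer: $441$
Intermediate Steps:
$V{\left(a \right)} = 4 a$ ($V{\left(a \right)} = a + \left(2 a + a\right) = a + 3 a = 4 a$)
$\left(-11 + V{\left(8 - 0 \right)}\right)^{2} = \left(-11 + 4 \left(8 - 0\right)\right)^{2} = \left(-11 + 4 \left(8 + 0\right)\right)^{2} = \left(-11 + 4 \cdot 8\right)^{2} = \left(-11 + 32\right)^{2} = 21^{2} = 441$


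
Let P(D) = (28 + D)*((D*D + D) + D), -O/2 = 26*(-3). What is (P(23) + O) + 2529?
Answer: 32010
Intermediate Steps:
O = 156 (O = -52*(-3) = -2*(-78) = 156)
P(D) = (28 + D)*(D**2 + 2*D) (P(D) = (28 + D)*((D**2 + D) + D) = (28 + D)*((D + D**2) + D) = (28 + D)*(D**2 + 2*D))
(P(23) + O) + 2529 = (23*(56 + 23**2 + 30*23) + 156) + 2529 = (23*(56 + 529 + 690) + 156) + 2529 = (23*1275 + 156) + 2529 = (29325 + 156) + 2529 = 29481 + 2529 = 32010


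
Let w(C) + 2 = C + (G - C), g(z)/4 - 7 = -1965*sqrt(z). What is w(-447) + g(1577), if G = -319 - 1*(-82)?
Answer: -211 - 7860*sqrt(1577) ≈ -3.1234e+5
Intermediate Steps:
G = -237 (G = -319 + 82 = -237)
g(z) = 28 - 7860*sqrt(z) (g(z) = 28 + 4*(-1965*sqrt(z)) = 28 - 7860*sqrt(z))
w(C) = -239 (w(C) = -2 + (C + (-237 - C)) = -2 - 237 = -239)
w(-447) + g(1577) = -239 + (28 - 7860*sqrt(1577)) = -211 - 7860*sqrt(1577)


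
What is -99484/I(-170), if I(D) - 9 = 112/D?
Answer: -8456140/709 ≈ -11927.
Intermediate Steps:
I(D) = 9 + 112/D
-99484/I(-170) = -99484/(9 + 112/(-170)) = -99484/(9 + 112*(-1/170)) = -99484/(9 - 56/85) = -99484/709/85 = -99484*85/709 = -8456140/709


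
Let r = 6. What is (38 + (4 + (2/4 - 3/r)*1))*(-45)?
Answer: -1890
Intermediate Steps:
(38 + (4 + (2/4 - 3/r)*1))*(-45) = (38 + (4 + (2/4 - 3/6)*1))*(-45) = (38 + (4 + (2*(¼) - 3*⅙)*1))*(-45) = (38 + (4 + (½ - ½)*1))*(-45) = (38 + (4 + 0*1))*(-45) = (38 + (4 + 0))*(-45) = (38 + 4)*(-45) = 42*(-45) = -1890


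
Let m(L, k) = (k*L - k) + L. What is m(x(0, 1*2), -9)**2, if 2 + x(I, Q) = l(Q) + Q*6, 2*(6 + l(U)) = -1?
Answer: 361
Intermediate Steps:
l(U) = -13/2 (l(U) = -6 + (1/2)*(-1) = -6 - 1/2 = -13/2)
x(I, Q) = -17/2 + 6*Q (x(I, Q) = -2 + (-13/2 + Q*6) = -2 + (-13/2 + 6*Q) = -17/2 + 6*Q)
m(L, k) = L - k + L*k (m(L, k) = (L*k - k) + L = (-k + L*k) + L = L - k + L*k)
m(x(0, 1*2), -9)**2 = ((-17/2 + 6*(1*2)) - 1*(-9) + (-17/2 + 6*(1*2))*(-9))**2 = ((-17/2 + 6*2) + 9 + (-17/2 + 6*2)*(-9))**2 = ((-17/2 + 12) + 9 + (-17/2 + 12)*(-9))**2 = (7/2 + 9 + (7/2)*(-9))**2 = (7/2 + 9 - 63/2)**2 = (-19)**2 = 361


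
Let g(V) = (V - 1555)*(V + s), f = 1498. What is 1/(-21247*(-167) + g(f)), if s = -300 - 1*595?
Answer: 1/3513878 ≈ 2.8459e-7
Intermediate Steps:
s = -895 (s = -300 - 595 = -895)
g(V) = (-1555 + V)*(-895 + V) (g(V) = (V - 1555)*(V - 895) = (-1555 + V)*(-895 + V))
1/(-21247*(-167) + g(f)) = 1/(-21247*(-167) + (1391725 + 1498**2 - 2450*1498)) = 1/(3548249 + (1391725 + 2244004 - 3670100)) = 1/(3548249 - 34371) = 1/3513878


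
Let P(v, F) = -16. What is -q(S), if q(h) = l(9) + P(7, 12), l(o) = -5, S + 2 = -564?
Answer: 21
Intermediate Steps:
S = -566 (S = -2 - 564 = -566)
q(h) = -21 (q(h) = -5 - 16 = -21)
-q(S) = -1*(-21) = 21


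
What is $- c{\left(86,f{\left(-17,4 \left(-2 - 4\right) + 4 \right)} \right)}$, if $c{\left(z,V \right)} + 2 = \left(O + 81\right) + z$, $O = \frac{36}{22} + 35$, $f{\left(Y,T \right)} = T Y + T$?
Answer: $- \frac{2218}{11} \approx -201.64$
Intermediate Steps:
$f{\left(Y,T \right)} = T + T Y$
$O = \frac{403}{11}$ ($O = 36 \cdot \frac{1}{22} + 35 = \frac{18}{11} + 35 = \frac{403}{11} \approx 36.636$)
$c{\left(z,V \right)} = \frac{1272}{11} + z$ ($c{\left(z,V \right)} = -2 + \left(\left(\frac{403}{11} + 81\right) + z\right) = -2 + \left(\frac{1294}{11} + z\right) = \frac{1272}{11} + z$)
$- c{\left(86,f{\left(-17,4 \left(-2 - 4\right) + 4 \right)} \right)} = - (\frac{1272}{11} + 86) = \left(-1\right) \frac{2218}{11} = - \frac{2218}{11}$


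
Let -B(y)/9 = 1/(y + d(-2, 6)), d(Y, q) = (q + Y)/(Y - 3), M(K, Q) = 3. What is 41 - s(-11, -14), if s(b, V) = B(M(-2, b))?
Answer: 496/11 ≈ 45.091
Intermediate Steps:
d(Y, q) = (Y + q)/(-3 + Y)
B(y) = -9/(-⅘ + y) (B(y) = -9/(y + (-2 + 6)/(-3 - 2)) = -9/(y + 4/(-5)) = -9/(y - ⅕*4) = -9/(y - ⅘) = -9/(-⅘ + y))
s(b, V) = -45/11 (s(b, V) = -45/(-4 + 5*3) = -45/(-4 + 15) = -45/11)
41 - s(-11, -14) = 41 - 1*(-45/11) = 41 + 45/11 = 496/11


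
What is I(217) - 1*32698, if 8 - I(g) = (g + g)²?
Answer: -221046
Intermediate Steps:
I(g) = 8 - 4*g² (I(g) = 8 - (g + g)² = 8 - (2*g)² = 8 - 4*g²)
I(217) - 1*32698 = (8 - 4*217²) - 1*32698 = (8 - 4*47089) - 32698 = (8 - 188356) - 32698 = -188348 - 32698 = -221046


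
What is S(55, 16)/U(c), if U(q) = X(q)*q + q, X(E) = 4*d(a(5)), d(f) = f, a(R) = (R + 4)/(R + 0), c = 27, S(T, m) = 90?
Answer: 50/123 ≈ 0.40650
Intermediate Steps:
a(R) = (4 + R)/R
X(E) = 36/5 (X(E) = 4*((4 + 5)/5) = 4*((1/5)*9) = 4*(9/5) = 36/5)
U(q) = 41*q/5 (U(q) = 36*q/5 + q = 41*q/5)
S(55, 16)/U(c) = 90/(((41/5)*27)) = 90/(1107/5) = 90*(5/1107) = 50/123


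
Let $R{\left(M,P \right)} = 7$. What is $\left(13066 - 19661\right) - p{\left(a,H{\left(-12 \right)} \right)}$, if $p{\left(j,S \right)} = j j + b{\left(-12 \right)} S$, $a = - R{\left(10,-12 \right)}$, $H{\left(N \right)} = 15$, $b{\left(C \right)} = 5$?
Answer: $-6719$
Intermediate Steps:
$a = -7$ ($a = \left(-1\right) 7 = -7$)
$p{\left(j,S \right)} = j^{2} + 5 S$ ($p{\left(j,S \right)} = j j + 5 S = j^{2} + 5 S$)
$\left(13066 - 19661\right) - p{\left(a,H{\left(-12 \right)} \right)} = \left(13066 - 19661\right) - \left(\left(-7\right)^{2} + 5 \cdot 15\right) = \left(13066 - 19661\right) - \left(49 + 75\right) = -6595 - 124 = -6719$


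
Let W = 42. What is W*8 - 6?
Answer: 330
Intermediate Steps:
W*8 - 6 = 42*8 - 6 = 336 - 6 = 330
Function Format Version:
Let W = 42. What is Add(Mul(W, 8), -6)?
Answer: 330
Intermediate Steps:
Add(Mul(W, 8), -6) = Add(Mul(42, 8), -6) = Add(336, -6) = 330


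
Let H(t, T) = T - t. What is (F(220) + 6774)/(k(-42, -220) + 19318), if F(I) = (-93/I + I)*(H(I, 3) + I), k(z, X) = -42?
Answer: 1635201/4240720 ≈ 0.38560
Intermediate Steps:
F(I) = -279/I + 3*I (F(I) = (-93/I + I)*((3 - I) + I) = (I - 93/I)*3 = -279/I + 3*I)
(F(220) + 6774)/(k(-42, -220) + 19318) = ((-279/220 + 3*220) + 6774)/(-42 + 19318) = ((-279*1/220 + 660) + 6774)/19276 = ((-279/220 + 660) + 6774)*(1/19276) = (144921/220 + 6774)*(1/19276) = (1635201/220)*(1/19276) = 1635201/4240720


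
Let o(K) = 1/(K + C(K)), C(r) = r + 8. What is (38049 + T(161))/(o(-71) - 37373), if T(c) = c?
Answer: -5120140/5007983 ≈ -1.0224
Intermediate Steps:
C(r) = 8 + r
o(K) = 1/(8 + 2*K) (o(K) = 1/(K + (8 + K)) = 1/(8 + 2*K))
(38049 + T(161))/(o(-71) - 37373) = (38049 + 161)/(1/(2*(4 - 71)) - 37373) = 38210/((1/2)/(-67) - 37373) = 38210/((1/2)*(-1/67) - 37373) = 38210/(-1/134 - 37373) = 38210/(-5007983/134) = 38210*(-134/5007983) = -5120140/5007983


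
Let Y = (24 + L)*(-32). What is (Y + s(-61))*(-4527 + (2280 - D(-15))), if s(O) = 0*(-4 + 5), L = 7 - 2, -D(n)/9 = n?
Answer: 2210496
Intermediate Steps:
D(n) = -9*n
L = 5
s(O) = 0 (s(O) = 0*1 = 0)
Y = -928 (Y = (24 + 5)*(-32) = 29*(-32) = -928)
(Y + s(-61))*(-4527 + (2280 - D(-15))) = (-928 + 0)*(-4527 + (2280 - (-9)*(-15))) = -928*(-4527 + (2280 - 1*135)) = -928*(-4527 + (2280 - 135)) = -928*(-4527 + 2145) = -928*(-2382) = 2210496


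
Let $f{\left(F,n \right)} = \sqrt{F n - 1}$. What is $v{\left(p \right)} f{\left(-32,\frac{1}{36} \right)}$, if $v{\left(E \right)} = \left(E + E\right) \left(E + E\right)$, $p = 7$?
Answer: $\frac{196 i \sqrt{17}}{3} \approx 269.38 i$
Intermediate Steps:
$f{\left(F,n \right)} = \sqrt{-1 + F n}$
$v{\left(E \right)} = 4 E^{2}$ ($v{\left(E \right)} = 2 E 2 E = 4 E^{2}$)
$v{\left(p \right)} f{\left(-32,\frac{1}{36} \right)} = 4 \cdot 7^{2} \sqrt{-1 - \frac{32}{36}} = 4 \cdot 49 \sqrt{-1 - \frac{8}{9}} = 196 \sqrt{-1 - \frac{8}{9}} = 196 \sqrt{- \frac{17}{9}} = 196 \frac{i \sqrt{17}}{3} = \frac{196 i \sqrt{17}}{3}$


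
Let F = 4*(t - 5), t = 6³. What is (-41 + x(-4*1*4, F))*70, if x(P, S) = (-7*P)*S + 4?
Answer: 6614370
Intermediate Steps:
t = 216
F = 844 (F = 4*(216 - 5) = 4*211 = 844)
x(P, S) = 4 - 7*P*S (x(P, S) = -7*P*S + 4 = 4 - 7*P*S)
(-41 + x(-4*1*4, F))*70 = (-41 + (4 - 7*-4*1*4*844))*70 = (-41 + (4 - 7*(-4*4)*844))*70 = (-41 + (4 - 7*(-16)*844))*70 = (-41 + (4 + 94528))*70 = (-41 + 94532)*70 = 94491*70 = 6614370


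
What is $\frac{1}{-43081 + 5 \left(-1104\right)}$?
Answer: $- \frac{1}{48601} \approx -2.0576 \cdot 10^{-5}$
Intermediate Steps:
$\frac{1}{-43081 + 5 \left(-1104\right)} = \frac{1}{-43081 - 5520} = \frac{1}{-48601} = - \frac{1}{48601}$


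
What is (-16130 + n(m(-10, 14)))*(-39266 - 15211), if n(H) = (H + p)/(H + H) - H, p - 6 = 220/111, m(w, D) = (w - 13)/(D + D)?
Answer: 20942588951589/23828 ≈ 8.7891e+8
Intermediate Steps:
m(w, D) = (-13 + w)/(2*D) (m(w, D) = (-13 + w)/((2*D)) = (-13 + w)*(1/(2*D)) = (-13 + w)/(2*D))
p = 886/111 (p = 6 + 220/111 = 886/111 ≈ 7.9820)
n(H) = -H + (886/111 + H)/(2*H) (n(H) = (H + 886/111)/(H + H) - H = (886/111 + H)/((2*H)) - H = (886/111 + H)*(1/(2*H)) - H = (886/111 + H)/(2*H) - H = -H + (886/111 + H)/(2*H))
(-16130 + n(m(-10, 14)))*(-39266 - 15211) = (-16130 + (½ - (-13 - 10)/(2*14) + 443/(111*(((½)*(-13 - 10)/14)))))*(-39266 - 15211) = (-16130 + (½ - (-23)/(2*14) + 443/(111*(((½)*(1/14)*(-23))))))*(-54477) = (-16130 + (½ - 1*(-23/28) + 443/(111*(-23/28))))*(-54477) = (-16130 + (½ + 23/28 + (443/111)*(-28/23)))*(-54477) = (-16130 + (½ + 23/28 - 12404/2553))*(-54477) = (-16130 - 252851/71484)*(-54477) = -1153289771/71484*(-54477) = 20942588951589/23828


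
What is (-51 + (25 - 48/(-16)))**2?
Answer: 529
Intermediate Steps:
(-51 + (25 - 48/(-16)))**2 = (-51 + (25 - 48*(-1)/16))**2 = (-51 + (25 - 1*(-3)))**2 = (-51 + (25 + 3))**2 = (-51 + 28)**2 = (-23)**2 = 529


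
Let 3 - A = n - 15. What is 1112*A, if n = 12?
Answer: 6672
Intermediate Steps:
A = 6 (A = 3 - (12 - 15) = 3 - 1*(-3) = 3 + 3 = 6)
1112*A = 1112*6 = 6672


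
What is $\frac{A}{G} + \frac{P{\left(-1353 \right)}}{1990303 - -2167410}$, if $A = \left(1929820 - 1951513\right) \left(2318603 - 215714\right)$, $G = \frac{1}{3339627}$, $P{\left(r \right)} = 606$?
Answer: $- \frac{633415135231854535185321}{4157713} \approx -1.5235 \cdot 10^{17}$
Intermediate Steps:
$G = \frac{1}{3339627} \approx 2.9943 \cdot 10^{-7}$
$A = -45617971077$ ($A = \left(-21693\right) 2102889 = -45617971077$)
$\frac{A}{G} + \frac{P{\left(-1353 \right)}}{1990303 - -2167410} = - 45617971077 \frac{1}{\frac{1}{3339627}} + \frac{606}{1990303 - -2167410} = \left(-45617971077\right) 3339627 + \frac{606}{1990303 + 2167410} = -152347007893968279 + \frac{606}{4157713} = - \frac{633415135231854535185321}{4157713}$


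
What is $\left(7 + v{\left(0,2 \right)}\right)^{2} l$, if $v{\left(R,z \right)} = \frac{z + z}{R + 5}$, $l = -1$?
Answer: $- \frac{1521}{25} \approx -60.84$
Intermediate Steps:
$v{\left(R,z \right)} = \frac{2 z}{5 + R}$
$\left(7 + v{\left(0,2 \right)}\right)^{2} l = \left(7 + 2 \cdot 2 \frac{1}{5 + 0}\right)^{2} \left(-1\right) = \left(7 + 2 \cdot 2 \cdot \frac{1}{5}\right)^{2} \left(-1\right) = \left(7 + \frac{4}{5}\right)^{2} \left(-1\right) = \left(\frac{39}{5}\right)^{2} \left(-1\right) = \frac{1521}{25} \left(-1\right) = - \frac{1521}{25}$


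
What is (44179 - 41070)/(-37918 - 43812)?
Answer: -3109/81730 ≈ -0.038040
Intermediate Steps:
(44179 - 41070)/(-37918 - 43812) = 3109/(-81730) = 3109*(-1/81730) = -3109/81730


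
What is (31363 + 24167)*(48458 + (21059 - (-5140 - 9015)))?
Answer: 4646306160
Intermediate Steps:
(31363 + 24167)*(48458 + (21059 - (-5140 - 9015))) = 55530*(48458 + (21059 - 1*(-14155))) = 55530*(48458 + (21059 + 14155)) = 55530*(48458 + 35214) = 55530*83672 = 4646306160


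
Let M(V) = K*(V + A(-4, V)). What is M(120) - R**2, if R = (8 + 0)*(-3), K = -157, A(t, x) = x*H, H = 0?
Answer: -19416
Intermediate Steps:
A(t, x) = 0 (A(t, x) = x*0 = 0)
M(V) = -157*V (M(V) = -157*(V + 0) = -157*V)
R = -24 (R = 8*(-3) = -24)
M(120) - R**2 = -157*120 - 1*(-24)**2 = -18840 - 1*576 = -18840 - 576 = -19416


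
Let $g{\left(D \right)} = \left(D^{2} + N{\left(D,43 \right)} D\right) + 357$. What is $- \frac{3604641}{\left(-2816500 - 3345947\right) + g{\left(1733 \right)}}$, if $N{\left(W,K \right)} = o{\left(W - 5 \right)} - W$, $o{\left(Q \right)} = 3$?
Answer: $\frac{1201547}{2052297} \approx 0.58546$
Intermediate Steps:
$N{\left(W,K \right)} = 3 - W$
$g{\left(D \right)} = 357 + D^{2} + D \left(3 - D\right)$ ($g{\left(D \right)} = \left(D^{2} + \left(3 - D\right) D\right) + 357 = \left(D^{2} + D \left(3 - D\right)\right) + 357 = 357 + D^{2} + D \left(3 - D\right)$)
$- \frac{3604641}{\left(-2816500 - 3345947\right) + g{\left(1733 \right)}} = - \frac{3604641}{\left(-2816500 - 3345947\right) + \left(357 + 3 \cdot 1733\right)} = - \frac{3604641}{-6162447 + \left(357 + 5199\right)} = - \frac{3604641}{-6162447 + 5556} = - \frac{3604641}{-6156891} = \left(-3604641\right) \left(- \frac{1}{6156891}\right) = \frac{1201547}{2052297}$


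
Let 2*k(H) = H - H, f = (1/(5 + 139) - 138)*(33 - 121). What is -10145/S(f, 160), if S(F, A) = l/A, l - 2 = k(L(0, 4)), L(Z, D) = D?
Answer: -811600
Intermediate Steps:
f = 218581/18 (f = (1/144 - 138)*(-88) = -19871/144*(-88) = 218581/18 ≈ 12143.)
k(H) = 0 (k(H) = (H - H)/2 = (½)*0 = 0)
l = 2 (l = 2 + 0 = 2)
S(F, A) = 2/A
-10145/S(f, 160) = -10145/(2/160) = -10145/(2*(1/160)) = -10145/1/80 = -10145*80 = -811600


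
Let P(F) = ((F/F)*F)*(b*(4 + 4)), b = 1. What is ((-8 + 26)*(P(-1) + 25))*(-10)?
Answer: -3060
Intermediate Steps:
P(F) = 8*F (P(F) = ((F/F)*F)*(1*(4 + 4)) = (1*F)*(1*8) = F*8 = 8*F)
((-8 + 26)*(P(-1) + 25))*(-10) = ((-8 + 26)*(8*(-1) + 25))*(-10) = (18*(-8 + 25))*(-10) = (18*17)*(-10) = 306*(-10) = -3060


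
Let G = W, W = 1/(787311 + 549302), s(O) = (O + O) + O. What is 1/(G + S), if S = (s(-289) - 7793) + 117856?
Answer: 1336613/145952793149 ≈ 9.1578e-6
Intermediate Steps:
s(O) = 3*O (s(O) = 2*O + O = 3*O)
S = 109196 (S = (3*(-289) - 7793) + 117856 = (-867 - 7793) + 117856 = -8660 + 117856 = 109196)
W = 1/1336613 ≈ 7.4816e-7
G = 1/1336613 ≈ 7.4816e-7
1/(G + S) = 1/(1/1336613 + 109196) = 1/(145952793149/1336613) = 1336613/145952793149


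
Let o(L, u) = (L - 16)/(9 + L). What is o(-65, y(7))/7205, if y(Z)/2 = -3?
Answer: 81/403480 ≈ 0.00020075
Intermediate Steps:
y(Z) = -6 (y(Z) = 2*(-3) = -6)
o(L, u) = (-16 + L)/(9 + L)
o(-65, y(7))/7205 = ((-16 - 65)/(9 - 65))/7205 = (-81/(-56))*(1/7205) = -1/56*(-81)*(1/7205) = (81/56)*(1/7205) = 81/403480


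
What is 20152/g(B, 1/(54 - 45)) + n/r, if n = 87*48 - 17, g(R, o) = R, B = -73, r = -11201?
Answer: -226026159/817673 ≈ -276.43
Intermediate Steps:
n = 4159 (n = 4176 - 17 = 4159)
20152/g(B, 1/(54 - 45)) + n/r = 20152/(-73) + 4159/(-11201) = 20152*(-1/73) + 4159*(-1/11201) = -20152/73 - 4159/11201 = -226026159/817673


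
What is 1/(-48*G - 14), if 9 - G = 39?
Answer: 1/1426 ≈ 0.00070126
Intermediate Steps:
G = -30 (G = 9 - 1*39 = 9 - 39 = -30)
1/(-48*G - 14) = 1/(-48*(-30) - 14) = 1/(1440 - 14) = 1/1426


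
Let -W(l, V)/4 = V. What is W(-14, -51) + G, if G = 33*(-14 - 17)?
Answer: -819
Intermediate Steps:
W(l, V) = -4*V
G = -1023 (G = 33*(-31) = -1023)
W(-14, -51) + G = -4*(-51) - 1023 = 204 - 1023 = -819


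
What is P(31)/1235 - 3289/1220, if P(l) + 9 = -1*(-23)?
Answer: -808967/301340 ≈ -2.6846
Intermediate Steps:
P(l) = 14 (P(l) = -9 - 1*(-23) = -9 + 23 = 14)
P(31)/1235 - 3289/1220 = 14/1235 - 3289/1220 = -808967/301340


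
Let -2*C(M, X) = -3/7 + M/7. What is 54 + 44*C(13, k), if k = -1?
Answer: 158/7 ≈ 22.571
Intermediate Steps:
C(M, X) = 3/14 - M/14 (C(M, X) = -(-3/7 + M/7)/2 = 3/14 - M/14)
54 + 44*C(13, k) = 54 + 44*(3/14 - 1/14*13) = 54 + 44*(3/14 - 13/14) = 54 + 44*(-5/7) = 54 - 220/7 = 158/7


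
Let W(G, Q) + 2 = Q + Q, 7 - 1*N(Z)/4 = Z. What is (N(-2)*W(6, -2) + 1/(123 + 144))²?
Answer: 3325944241/71289 ≈ 46654.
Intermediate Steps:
N(Z) = 28 - 4*Z
W(G, Q) = -2 + 2*Q (W(G, Q) = -2 + (Q + Q) = -2 + 2*Q)
(N(-2)*W(6, -2) + 1/(123 + 144))² = ((28 - 4*(-2))*(-2 + 2*(-2)) + 1/(123 + 144))² = ((28 + 8)*(-2 - 4) + 1/267)² = (36*(-6) + 1/267)² = (-216 + 1/267)² = (-57671/267)² = 3325944241/71289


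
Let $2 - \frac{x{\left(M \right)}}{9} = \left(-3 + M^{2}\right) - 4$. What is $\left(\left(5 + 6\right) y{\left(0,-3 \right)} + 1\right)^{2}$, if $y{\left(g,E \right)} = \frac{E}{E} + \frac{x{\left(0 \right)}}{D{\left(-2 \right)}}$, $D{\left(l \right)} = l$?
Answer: $\frac{751689}{4} \approx 1.8792 \cdot 10^{5}$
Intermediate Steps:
$x{\left(M \right)} = 81 - 9 M^{2}$ ($x{\left(M \right)} = 18 - 9 \left(\left(-3 + M^{2}\right) - 4\right) = 18 - 9 \left(-7 + M^{2}\right) = 18 - \left(-63 + 9 M^{2}\right) = 81 - 9 M^{2}$)
$y{\left(g,E \right)} = - \frac{79}{2}$ ($y{\left(g,E \right)} = \frac{E}{E} + \frac{81 - 9 \cdot 0^{2}}{-2} = 1 + \left(81 - 0\right) \left(- \frac{1}{2}\right) = 1 + \left(81 + 0\right) \left(- \frac{1}{2}\right) = 1 + 81 \left(- \frac{1}{2}\right) = 1 - \frac{81}{2} = - \frac{79}{2}$)
$\left(\left(5 + 6\right) y{\left(0,-3 \right)} + 1\right)^{2} = \left(\left(5 + 6\right) \left(- \frac{79}{2}\right) + 1\right)^{2} = \left(11 \left(- \frac{79}{2}\right) + 1\right)^{2} = \left(- \frac{869}{2} + 1\right)^{2} = \left(- \frac{867}{2}\right)^{2} = \frac{751689}{4}$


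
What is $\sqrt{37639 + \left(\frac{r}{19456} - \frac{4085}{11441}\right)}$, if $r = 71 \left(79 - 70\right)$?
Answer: $\frac{\sqrt{1821249583261166157}}{6956128} \approx 194.01$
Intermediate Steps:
$r = 639$ ($r = 71 \cdot 9 = 639$)
$\sqrt{37639 + \left(\frac{r}{19456} - \frac{4085}{11441}\right)} = \sqrt{37639 + \left(\frac{639}{19456} - \frac{4085}{11441}\right)} = \sqrt{37639 - \frac{72166961}{222596096}} = \sqrt{\frac{8378222290383}{222596096}} = \frac{\sqrt{1821249583261166157}}{6956128}$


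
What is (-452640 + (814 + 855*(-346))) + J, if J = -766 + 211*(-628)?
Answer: -880930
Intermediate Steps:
J = -133274 (J = -766 - 132508 = -133274)
(-452640 + (814 + 855*(-346))) + J = (-452640 + (814 + 855*(-346))) - 133274 = (-452640 + (814 - 295830)) - 133274 = (-452640 - 295016) - 133274 = -747656 - 133274 = -880930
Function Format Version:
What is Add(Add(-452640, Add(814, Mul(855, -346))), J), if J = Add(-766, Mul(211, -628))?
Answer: -880930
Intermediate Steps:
J = -133274 (J = Add(-766, -132508) = -133274)
Add(Add(-452640, Add(814, Mul(855, -346))), J) = Add(Add(-452640, Add(814, Mul(855, -346))), -133274) = Add(Add(-452640, Add(814, -295830)), -133274) = Add(Add(-452640, -295016), -133274) = Add(-747656, -133274) = -880930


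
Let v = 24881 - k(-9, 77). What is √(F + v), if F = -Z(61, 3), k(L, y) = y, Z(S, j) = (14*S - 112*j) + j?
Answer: √24283 ≈ 155.83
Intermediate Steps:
Z(S, j) = -111*j + 14*S (Z(S, j) = (-112*j + 14*S) + j = -111*j + 14*S)
F = -521 (F = -(-111*3 + 14*61) = -(-333 + 854) = -1*521 = -521)
v = 24804 (v = 24881 - 1*77 = 24881 - 77 = 24804)
√(F + v) = √(-521 + 24804) = √24283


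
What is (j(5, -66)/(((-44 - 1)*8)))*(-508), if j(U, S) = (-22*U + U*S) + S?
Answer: -32131/45 ≈ -714.02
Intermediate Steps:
j(U, S) = S - 22*U + S*U (j(U, S) = (-22*U + S*U) + S = S - 22*U + S*U)
(j(5, -66)/(((-44 - 1)*8)))*(-508) = ((-66 - 22*5 - 66*5)/(((-44 - 1)*8)))*(-508) = ((-66 - 110 - 330)/((-45*8)))*(-508) = -506/(-360)*(-508) = -506*(-1/360)*(-508) = (253/180)*(-508) = -32131/45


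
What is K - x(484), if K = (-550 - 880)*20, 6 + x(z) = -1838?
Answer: -26756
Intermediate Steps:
x(z) = -1844 (x(z) = -6 - 1838 = -1844)
K = -28600 (K = -1430*20 = -28600)
K - x(484) = -28600 - 1*(-1844) = -28600 + 1844 = -26756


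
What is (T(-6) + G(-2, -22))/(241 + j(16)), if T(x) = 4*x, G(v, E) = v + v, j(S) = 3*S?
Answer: -28/289 ≈ -0.096886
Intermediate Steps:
G(v, E) = 2*v
(T(-6) + G(-2, -22))/(241 + j(16)) = (4*(-6) + 2*(-2))/(241 + 3*16) = (-24 - 4)/(241 + 48) = -28/289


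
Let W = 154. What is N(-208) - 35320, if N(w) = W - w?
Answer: -34958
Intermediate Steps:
N(w) = 154 - w
N(-208) - 35320 = (154 - 1*(-208)) - 35320 = (154 + 208) - 35320 = 362 - 35320 = -34958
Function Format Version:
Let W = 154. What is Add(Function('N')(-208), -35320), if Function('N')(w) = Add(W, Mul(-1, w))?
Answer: -34958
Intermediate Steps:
Function('N')(w) = Add(154, Mul(-1, w))
Add(Function('N')(-208), -35320) = Add(Add(154, Mul(-1, -208)), -35320) = Add(Add(154, 208), -35320) = Add(362, -35320) = -34958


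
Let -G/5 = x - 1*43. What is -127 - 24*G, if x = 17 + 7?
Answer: -2407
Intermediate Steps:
x = 24
G = 95 (G = -5*(24 - 1*43) = -5*(24 - 43) = -5*(-19) = 95)
-127 - 24*G = -127 - 24*95 = -127 - 2280 = -2407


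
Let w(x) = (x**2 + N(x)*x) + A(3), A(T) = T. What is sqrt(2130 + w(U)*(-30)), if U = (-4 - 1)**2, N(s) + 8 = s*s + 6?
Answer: 2*I*sqrt(120990) ≈ 695.67*I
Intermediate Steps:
N(s) = -2 + s**2 (N(s) = -8 + (s*s + 6) = -8 + (s**2 + 6) = -8 + (6 + s**2) = -2 + s**2)
U = 25 (U = (-5)**2 = 25)
w(x) = 3 + x**2 + x*(-2 + x**2) (w(x) = (x**2 + (-2 + x**2)*x) + 3 = (x**2 + x*(-2 + x**2)) + 3 = 3 + x**2 + x*(-2 + x**2))
sqrt(2130 + w(U)*(-30)) = sqrt(2130 + (3 + 25**2 + 25*(-2 + 25**2))*(-30)) = sqrt(2130 + (3 + 625 + 25*(-2 + 625))*(-30)) = sqrt(2130 + (3 + 625 + 25*623)*(-30)) = sqrt(2130 + (3 + 625 + 15575)*(-30)) = sqrt(2130 + 16203*(-30)) = sqrt(2130 - 486090) = sqrt(-483960) = 2*I*sqrt(120990)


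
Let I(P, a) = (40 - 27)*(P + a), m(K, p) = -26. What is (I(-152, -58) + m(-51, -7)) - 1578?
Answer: -4334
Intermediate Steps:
I(P, a) = 13*P + 13*a (I(P, a) = 13*(P + a) = 13*P + 13*a)
(I(-152, -58) + m(-51, -7)) - 1578 = ((13*(-152) + 13*(-58)) - 26) - 1578 = ((-1976 - 754) - 26) - 1578 = (-2730 - 26) - 1578 = -2756 - 1578 = -4334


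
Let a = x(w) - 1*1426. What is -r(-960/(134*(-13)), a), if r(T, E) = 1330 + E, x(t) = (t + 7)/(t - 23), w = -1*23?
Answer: 2200/23 ≈ 95.652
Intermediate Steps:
w = -23
x(t) = (7 + t)/(-23 + t)
a = -32790/23 (a = (7 - 23)/(-23 - 23) - 1*1426 = -16/(-46) - 1426 = -1/46*(-16) - 1426 = 8/23 - 1426 = -32790/23 ≈ -1425.7)
-r(-960/(134*(-13)), a) = -(1330 - 32790/23) = -1*(-2200/23) = 2200/23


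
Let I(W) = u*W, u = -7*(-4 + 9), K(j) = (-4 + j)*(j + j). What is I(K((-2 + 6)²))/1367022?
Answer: -2240/227837 ≈ -0.0098316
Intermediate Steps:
K(j) = 2*j*(-4 + j) (K(j) = (-4 + j)*(2*j) = 2*j*(-4 + j))
u = -35 (u = -7*5 = -35)
I(W) = -35*W
I(K((-2 + 6)²))/1367022 = -70*(-2 + 6)²*(-4 + (-2 + 6)²)/1367022 = -70*4²*(-4 + 4²)*(1/1367022) = -70*16*(-4 + 16)*(1/1367022) = -70*16*12*(1/1367022) = -35*384*(1/1367022) = -13440*1/1367022 = -2240/227837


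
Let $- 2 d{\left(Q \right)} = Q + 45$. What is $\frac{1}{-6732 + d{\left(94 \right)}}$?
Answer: $- \frac{2}{13603} \approx -0.00014703$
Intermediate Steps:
$d{\left(Q \right)} = - \frac{45}{2} - \frac{Q}{2}$ ($d{\left(Q \right)} = - \frac{Q + 45}{2} = - \frac{45 + Q}{2} = - \frac{45}{2} - \frac{Q}{2}$)
$\frac{1}{-6732 + d{\left(94 \right)}} = \frac{1}{-6732 - \frac{139}{2}} = \frac{1}{- \frac{13603}{2}} = - \frac{2}{13603}$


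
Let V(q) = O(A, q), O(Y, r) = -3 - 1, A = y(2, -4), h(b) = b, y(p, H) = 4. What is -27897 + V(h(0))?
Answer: -27901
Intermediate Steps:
A = 4
O(Y, r) = -4
V(q) = -4
-27897 + V(h(0)) = -27897 - 4 = -27901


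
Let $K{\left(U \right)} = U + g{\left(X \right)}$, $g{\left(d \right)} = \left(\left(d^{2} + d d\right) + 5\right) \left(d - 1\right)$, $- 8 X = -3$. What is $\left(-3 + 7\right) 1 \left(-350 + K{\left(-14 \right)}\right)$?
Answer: $- \frac{94029}{64} \approx -1469.2$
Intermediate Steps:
$X = \frac{3}{8}$ ($X = \left(- \frac{1}{8}\right) \left(-3\right) = \frac{3}{8} \approx 0.375$)
$g{\left(d \right)} = \left(-1 + d\right) \left(5 + 2 d^{2}\right)$ ($g{\left(d \right)} = \left(\left(d^{2} + d^{2}\right) + 5\right) \left(-1 + d\right) = \left(2 d^{2} + 5\right) \left(-1 + d\right) = \left(5 + 2 d^{2}\right) \left(-1 + d\right) = \left(-1 + d\right) \left(5 + 2 d^{2}\right)$)
$K{\left(U \right)} = - \frac{845}{256} + U$ ($K{\left(U \right)} = U + \left(-5 - 2 \left(\frac{3}{8}\right)^{2} + 2 \left(\frac{3}{8}\right)^{3} + 5 \cdot \frac{3}{8}\right) = U + \left(-5 - \frac{9}{32} + 2 \cdot \frac{27}{512} + \frac{15}{8}\right) = U + \left(-5 - \frac{9}{32} + \frac{27}{256} + \frac{15}{8}\right) = U - \frac{845}{256} = - \frac{845}{256} + U$)
$\left(-3 + 7\right) 1 \left(-350 + K{\left(-14 \right)}\right) = \left(-3 + 7\right) 1 \left(-350 - \frac{4429}{256}\right) = 4 \cdot 1 \left(-350 - \frac{4429}{256}\right) = 4 \left(- \frac{94029}{256}\right) = - \frac{94029}{64}$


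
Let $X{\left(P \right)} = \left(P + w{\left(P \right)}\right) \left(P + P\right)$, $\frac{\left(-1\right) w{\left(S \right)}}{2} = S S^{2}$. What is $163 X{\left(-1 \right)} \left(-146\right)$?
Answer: $47596$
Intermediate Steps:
$w{\left(S \right)} = - 2 S^{3}$ ($w{\left(S \right)} = - 2 S S^{2} = - 2 S^{3}$)
$X{\left(P \right)} = 2 P \left(P - 2 P^{3}\right)$ ($X{\left(P \right)} = \left(P - 2 P^{3}\right) \left(P + P\right) = \left(P - 2 P^{3}\right) 2 P = 2 P \left(P - 2 P^{3}\right)$)
$163 X{\left(-1 \right)} \left(-146\right) = 163 \left(-1\right)^{2} \left(2 - 4 \left(-1\right)^{2}\right) \left(-146\right) = 163 \cdot 1 \left(2 - 4\right) \left(-146\right) = 163 \cdot 1 \left(-2\right) \left(-146\right) = 163 \left(-2\right) \left(-146\right) = \left(-326\right) \left(-146\right) = 47596$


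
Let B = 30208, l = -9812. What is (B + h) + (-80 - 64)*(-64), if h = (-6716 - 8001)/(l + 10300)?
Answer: 19224195/488 ≈ 39394.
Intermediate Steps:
h = -14717/488 (h = (-6716 - 8001)/(-9812 + 10300) = -14717/488 ≈ -30.158)
(B + h) + (-80 - 64)*(-64) = (30208 - 14717/488) + (-80 - 64)*(-64) = 14726787/488 - 144*(-64) = 14726787/488 + 9216 = 19224195/488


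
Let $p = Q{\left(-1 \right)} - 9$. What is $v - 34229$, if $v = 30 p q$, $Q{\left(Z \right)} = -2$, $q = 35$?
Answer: $-45779$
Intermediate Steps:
$p = -11$ ($p = -2 - 9 = -11$)
$v = -11550$ ($v = 30 \left(-11\right) 35 = \left(-330\right) 35 = -11550$)
$v - 34229 = -11550 - 34229 = -45779$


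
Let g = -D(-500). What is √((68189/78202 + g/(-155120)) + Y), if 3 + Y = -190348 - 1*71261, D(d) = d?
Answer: I*√6015165173283534103745/151633678 ≈ 511.48*I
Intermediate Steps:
Y = -261612 (Y = -3 + (-190348 - 1*71261) = -3 + (-190348 - 71261) = -3 - 261609 = -261612)
g = 500 (g = -1*(-500) = 500)
√((68189/78202 + g/(-155120)) + Y) = √((68189/78202 + 500/(-155120)) - 261612) = √((68189*(1/78202) + 500*(-1/155120)) - 261612) = √((68189/78202 - 25/7756) - 261612) = √(263459417/303267356 - 261612) = √(-79338116078455/303267356) = I*√6015165173283534103745/151633678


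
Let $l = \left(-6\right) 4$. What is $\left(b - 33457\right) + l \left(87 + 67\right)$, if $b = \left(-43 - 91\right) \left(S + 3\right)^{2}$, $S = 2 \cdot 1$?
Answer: $-40503$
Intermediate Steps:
$S = 2$
$l = -24$
$b = -3350$ ($b = \left(-43 - 91\right) \left(2 + 3\right)^{2} = - 134 \cdot 5^{2} = \left(-134\right) 25 = -3350$)
$\left(b - 33457\right) + l \left(87 + 67\right) = \left(-3350 - 33457\right) - 24 \left(87 + 67\right) = -36807 - 3696 = -40503$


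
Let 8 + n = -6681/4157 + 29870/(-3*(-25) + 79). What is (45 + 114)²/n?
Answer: 2697390003/19669882 ≈ 137.13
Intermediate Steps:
n = 59009646/320089 (n = -8 + (-6681/4157 + 29870/(-3*(-25) + 79)) = -8 + (-6681*1/4157 + 29870/(75 + 79)) = -8 + (-6681/4157 + 29870/154) = -8 + (-6681/4157 + 29870*(1/154)) = -8 + (-6681/4157 + 14935/77) = -8 + 61570358/320089 = 59009646/320089 ≈ 184.35)
(45 + 114)²/n = (45 + 114)²/(59009646/320089) = 159²*(320089/59009646) = 25281*(320089/59009646) = 2697390003/19669882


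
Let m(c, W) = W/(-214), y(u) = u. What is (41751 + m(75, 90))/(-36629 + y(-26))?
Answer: -4467312/3922085 ≈ -1.1390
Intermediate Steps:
m(c, W) = -W/214 (m(c, W) = W*(-1/214) = -W/214)
(41751 + m(75, 90))/(-36629 + y(-26)) = (41751 - 1/214*90)/(-36629 - 26) = (41751 - 45/107)/(-36655) = (4467312/107)*(-1/36655) = -4467312/3922085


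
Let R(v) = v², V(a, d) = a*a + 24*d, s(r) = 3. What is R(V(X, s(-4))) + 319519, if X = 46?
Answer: 5106863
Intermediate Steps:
V(a, d) = a² + 24*d
R(V(X, s(-4))) + 319519 = (46² + 24*3)² + 319519 = (2116 + 72)² + 319519 = 2188² + 319519 = 4787344 + 319519 = 5106863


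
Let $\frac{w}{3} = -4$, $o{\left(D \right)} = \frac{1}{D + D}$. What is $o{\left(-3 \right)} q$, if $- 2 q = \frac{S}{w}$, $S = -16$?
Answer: $\frac{1}{9} \approx 0.11111$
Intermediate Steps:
$o{\left(D \right)} = \frac{1}{2 D}$
$w = -12$ ($w = 3 \left(-4\right) = -12$)
$q = - \frac{2}{3}$ ($q = - \frac{\left(-16\right) \frac{1}{-12}}{2} = - \frac{\left(-16\right) \left(- \frac{1}{12}\right)}{2} = \left(- \frac{1}{2}\right) \frac{4}{3} = - \frac{2}{3} \approx -0.66667$)
$o{\left(-3 \right)} q = \frac{1}{2 \left(-3\right)} \left(- \frac{2}{3}\right) = \frac{1}{2} \left(- \frac{1}{3}\right) \left(- \frac{2}{3}\right) = \left(- \frac{1}{6}\right) \left(- \frac{2}{3}\right) = \frac{1}{9}$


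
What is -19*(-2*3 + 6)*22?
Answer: 0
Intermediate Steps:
-19*(-2*3 + 6)*22 = -19*(-6 + 6)*22 = -19*0*22 = 0*22 = 0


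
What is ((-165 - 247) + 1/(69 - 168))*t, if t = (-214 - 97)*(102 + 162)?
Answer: 101483032/3 ≈ 3.3828e+7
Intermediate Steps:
t = -82104 (t = -311*264 = -82104)
((-165 - 247) + 1/(69 - 168))*t = ((-165 - 247) + 1/(69 - 168))*(-82104) = (-412 + 1/(-99))*(-82104) = (-412 - 1/99)*(-82104) = -40789/99*(-82104) = 101483032/3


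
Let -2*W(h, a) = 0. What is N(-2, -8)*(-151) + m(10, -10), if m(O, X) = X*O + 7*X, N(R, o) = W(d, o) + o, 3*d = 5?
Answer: 1038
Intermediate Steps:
d = 5/3 (d = (⅓)*5 = 5/3 ≈ 1.6667)
W(h, a) = 0 (W(h, a) = -½*0 = 0)
N(R, o) = o (N(R, o) = 0 + o = o)
m(O, X) = 7*X + O*X (m(O, X) = O*X + 7*X = 7*X + O*X)
N(-2, -8)*(-151) + m(10, -10) = -8*(-151) - 10*(7 + 10) = 1208 - 10*17 = 1208 - 170 = 1038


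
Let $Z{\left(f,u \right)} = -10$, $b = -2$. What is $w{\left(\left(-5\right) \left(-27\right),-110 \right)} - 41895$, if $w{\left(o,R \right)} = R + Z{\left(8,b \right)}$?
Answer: $-42015$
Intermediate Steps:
$w{\left(o,R \right)} = -10 + R$ ($w{\left(o,R \right)} = R - 10 = -10 + R$)
$w{\left(\left(-5\right) \left(-27\right),-110 \right)} - 41895 = \left(-10 - 110\right) - 41895 = -120 - 41895 = -42015$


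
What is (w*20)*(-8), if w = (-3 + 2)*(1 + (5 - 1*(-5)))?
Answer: 1760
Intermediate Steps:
w = -11 (w = -(1 + (5 + 5)) = -(1 + 10) = -1*11 = -11)
(w*20)*(-8) = -11*20*(-8) = -220*(-8) = 1760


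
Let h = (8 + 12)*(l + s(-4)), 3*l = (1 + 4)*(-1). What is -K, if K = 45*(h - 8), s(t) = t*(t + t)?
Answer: -26940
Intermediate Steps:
l = -5/3 (l = ((1 + 4)*(-1))/3 = (5*(-1))/3 = (1/3)*(-5) = -5/3 ≈ -1.6667)
s(t) = 2*t**2 (s(t) = t*(2*t) = 2*t**2)
h = 1820/3 (h = (8 + 12)*(-5/3 + 2*(-4)**2) = 20*(-5/3 + 2*16) = 20*(-5/3 + 32) = 20*(91/3) = 1820/3 ≈ 606.67)
K = 26940 (K = 45*(1820/3 - 8) = 45*(1796/3) = 26940)
-K = -1*26940 = -26940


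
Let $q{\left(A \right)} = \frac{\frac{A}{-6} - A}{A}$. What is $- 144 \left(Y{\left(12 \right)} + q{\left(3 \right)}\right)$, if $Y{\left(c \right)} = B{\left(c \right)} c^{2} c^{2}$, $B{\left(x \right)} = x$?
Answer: $-35831640$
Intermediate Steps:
$q{\left(A \right)} = - \frac{7}{6}$ ($q{\left(A \right)} = \frac{A \left(- \frac{1}{6}\right) - A}{A} = \frac{- \frac{A}{6} - A}{A} = \frac{\left(- \frac{7}{6}\right) A}{A} = - \frac{7}{6}$)
$Y{\left(c \right)} = c^{5}$ ($Y{\left(c \right)} = c c^{2} c^{2} = c^{3} c^{2} = c^{5}$)
$- 144 \left(Y{\left(12 \right)} + q{\left(3 \right)}\right) = - 144 \left(12^{5} - \frac{7}{6}\right) = - 144 \left(248832 - \frac{7}{6}\right) = \left(-144\right) \frac{1492985}{6} = -35831640$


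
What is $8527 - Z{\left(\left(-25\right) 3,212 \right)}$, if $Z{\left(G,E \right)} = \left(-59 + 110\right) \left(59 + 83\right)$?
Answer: $1285$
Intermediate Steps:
$Z{\left(G,E \right)} = 7242$ ($Z{\left(G,E \right)} = 51 \cdot 142 = 7242$)
$8527 - Z{\left(\left(-25\right) 3,212 \right)} = 8527 - 7242 = 1285$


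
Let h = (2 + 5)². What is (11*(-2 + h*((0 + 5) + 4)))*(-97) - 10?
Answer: -468423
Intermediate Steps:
h = 49 (h = 7² = 49)
(11*(-2 + h*((0 + 5) + 4)))*(-97) - 10 = (11*(-2 + 49*((0 + 5) + 4)))*(-97) - 10 = (11*(-2 + 49*(5 + 4)))*(-97) - 10 = (11*(-2 + 49*9))*(-97) - 10 = (11*(-2 + 441))*(-97) - 10 = (11*439)*(-97) - 10 = 4829*(-97) - 10 = -468413 - 10 = -468423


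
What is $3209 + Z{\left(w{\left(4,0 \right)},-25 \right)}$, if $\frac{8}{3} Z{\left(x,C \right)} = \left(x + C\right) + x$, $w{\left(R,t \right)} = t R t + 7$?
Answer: $\frac{25639}{8} \approx 3204.9$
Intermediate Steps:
$w{\left(R,t \right)} = 7 + R t^{2}$ ($w{\left(R,t \right)} = R t t + 7 = R t^{2} + 7 = 7 + R t^{2}$)
$Z{\left(x,C \right)} = \frac{3 x}{4} + \frac{3 C}{8}$ ($Z{\left(x,C \right)} = \frac{3 \left(\left(x + C\right) + x\right)}{8} = \frac{3 \left(\left(C + x\right) + x\right)}{8} = \frac{3 \left(C + 2 x\right)}{8} = \frac{3 x}{4} + \frac{3 C}{8}$)
$3209 + Z{\left(w{\left(4,0 \right)},-25 \right)} = 3209 + \left(\frac{3 \left(7 + 4 \cdot 0^{2}\right)}{4} + \frac{3}{8} \left(-25\right)\right) = 3209 - \left(\frac{75}{8} - \frac{3 \left(7 + 4 \cdot 0\right)}{4}\right) = 3209 - \left(\frac{75}{8} - \frac{3 \left(7 + 0\right)}{4}\right) = 3209 + \left(\frac{3}{4} \cdot 7 - \frac{75}{8}\right) = 3209 + \left(\frac{21}{4} - \frac{75}{8}\right) = 3209 - \frac{33}{8} = \frac{25639}{8}$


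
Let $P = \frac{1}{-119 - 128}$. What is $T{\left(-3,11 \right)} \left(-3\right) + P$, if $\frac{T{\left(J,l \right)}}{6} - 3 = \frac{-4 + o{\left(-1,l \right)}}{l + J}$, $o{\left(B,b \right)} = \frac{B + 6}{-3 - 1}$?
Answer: $- \frac{166741}{3952} \approx -42.192$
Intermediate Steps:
$o{\left(B,b \right)} = - \frac{3}{2} - \frac{B}{4}$ ($o{\left(B,b \right)} = \frac{6 + B}{-4} = \left(6 + B\right) \left(- \frac{1}{4}\right) = - \frac{3}{2} - \frac{B}{4}$)
$T{\left(J,l \right)} = 18 - \frac{63}{2 \left(J + l\right)}$ ($T{\left(J,l \right)} = 18 + 6 \frac{-4 - \frac{5}{4}}{l + J} = 18 + 6 \frac{-4 + \left(- \frac{3}{2} + \frac{1}{4}\right)}{J + l} = 18 + 6 \frac{-4 - \frac{5}{4}}{J + l} = 18 + 6 \left(- \frac{21}{4 \left(J + l\right)}\right) = 18 - \frac{63}{2 \left(J + l\right)}$)
$P = - \frac{1}{247}$ ($P = \frac{1}{-247} = - \frac{1}{247} \approx -0.0040486$)
$T{\left(-3,11 \right)} \left(-3\right) + P = \frac{- \frac{63}{2} + 18 \left(-3\right) + 18 \cdot 11}{-3 + 11} \left(-3\right) - \frac{1}{247} = \frac{- \frac{63}{2} - 54 + 198}{8} \left(-3\right) - \frac{1}{247} = \frac{1}{8} \cdot \frac{225}{2} \left(-3\right) - \frac{1}{247} = \frac{225}{16} \left(-3\right) - \frac{1}{247} = - \frac{675}{16} - \frac{1}{247} = - \frac{166741}{3952}$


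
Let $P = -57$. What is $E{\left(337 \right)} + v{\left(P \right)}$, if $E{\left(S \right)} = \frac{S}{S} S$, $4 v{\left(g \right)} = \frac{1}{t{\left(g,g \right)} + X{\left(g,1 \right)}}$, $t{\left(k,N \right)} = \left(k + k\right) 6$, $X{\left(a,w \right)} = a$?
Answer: $\frac{998867}{2964} \approx 337.0$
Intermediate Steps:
$t{\left(k,N \right)} = 12 k$ ($t{\left(k,N \right)} = 2 k 6 = 12 k$)
$v{\left(g \right)} = \frac{1}{52 g}$ ($v{\left(g \right)} = \frac{1}{4 \left(12 g + g\right)} = \frac{1}{4 \cdot 13 g} = \frac{\frac{1}{13} \frac{1}{g}}{4} = \frac{1}{52 g}$)
$E{\left(S \right)} = S$ ($E{\left(S \right)} = 1 S = S$)
$E{\left(337 \right)} + v{\left(P \right)} = 337 + \frac{1}{52 \left(-57\right)} = 337 + \frac{1}{52} \left(- \frac{1}{57}\right) = 337 - \frac{1}{2964} = \frac{998867}{2964}$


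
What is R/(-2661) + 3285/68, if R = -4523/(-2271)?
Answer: 19851377771/410932908 ≈ 48.308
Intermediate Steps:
R = 4523/2271 (R = -4523*(-1/2271) = 4523/2271 ≈ 1.9916)
R/(-2661) + 3285/68 = (4523/2271)/(-2661) + 3285/68 = (4523/2271)*(-1/2661) + 3285*(1/68) = -4523/6043131 + 3285/68 = 19851377771/410932908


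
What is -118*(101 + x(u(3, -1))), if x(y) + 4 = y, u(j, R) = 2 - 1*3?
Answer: -11328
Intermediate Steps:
u(j, R) = -1 (u(j, R) = 2 - 3 = -1)
x(y) = -4 + y
-118*(101 + x(u(3, -1))) = -118*(101 + (-4 - 1)) = -118*(101 - 5) = -118*96 = -11328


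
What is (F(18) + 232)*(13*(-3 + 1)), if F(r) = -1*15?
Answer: -5642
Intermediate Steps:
F(r) = -15
(F(18) + 232)*(13*(-3 + 1)) = (-15 + 232)*(13*(-3 + 1)) = 217*(13*(-2)) = 217*(-26) = -5642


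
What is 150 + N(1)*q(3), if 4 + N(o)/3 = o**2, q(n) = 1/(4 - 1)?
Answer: 147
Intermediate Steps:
q(n) = 1/3
N(o) = -12 + 3*o**2
150 + N(1)*q(3) = 150 + (-12 + 3*1**2)*(1/3) = 150 + (-12 + 3*1)*(1/3) = 150 + (-12 + 3)*(1/3) = 150 - 9*1/3 = 150 - 3 = 147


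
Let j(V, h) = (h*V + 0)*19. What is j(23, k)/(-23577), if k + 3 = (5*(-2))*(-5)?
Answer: -20539/23577 ≈ -0.87115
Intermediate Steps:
k = 47 (k = -3 + (5*(-2))*(-5) = -3 - 10*(-5) = -3 + 50 = 47)
j(V, h) = 19*V*h (j(V, h) = (V*h + 0)*19 = (V*h)*19 = 19*V*h)
j(23, k)/(-23577) = (19*23*47)/(-23577) = 20539*(-1/23577) = -20539/23577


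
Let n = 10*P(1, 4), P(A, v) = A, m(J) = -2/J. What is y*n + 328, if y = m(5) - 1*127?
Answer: -946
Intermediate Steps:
n = 10 (n = 10*1 = 10)
y = -637/5 (y = -2/5 - 1*127 = -2*⅕ - 127 = -⅖ - 127 = -637/5 ≈ -127.40)
y*n + 328 = -637/5*10 + 328 = -1274 + 328 = -946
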